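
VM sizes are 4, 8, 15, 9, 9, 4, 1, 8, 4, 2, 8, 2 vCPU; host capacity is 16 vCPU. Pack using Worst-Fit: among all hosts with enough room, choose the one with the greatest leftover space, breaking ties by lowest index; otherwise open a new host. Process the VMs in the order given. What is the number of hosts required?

Put 4 vCPU in host 1; 12 vCPU remain.
Put 8 vCPU in host 1; 4 vCPU remain.
Put 15 vCPU in host 2; 1 vCPU remain.
Put 9 vCPU in host 3; 7 vCPU remain.
Put 9 vCPU in host 4; 7 vCPU remain.
Put 4 vCPU in host 3; 3 vCPU remain.
Put 1 vCPU in host 4; 6 vCPU remain.
Put 8 vCPU in host 5; 8 vCPU remain.
Put 4 vCPU in host 5; 4 vCPU remain.
Put 2 vCPU in host 4; 4 vCPU remain.
Put 8 vCPU in host 6; 8 vCPU remain.
Put 2 vCPU in host 6; 6 vCPU remain.
Final hosts: [4,8] [15] [9,4] [9,1,2] [8,4] [8,2].

6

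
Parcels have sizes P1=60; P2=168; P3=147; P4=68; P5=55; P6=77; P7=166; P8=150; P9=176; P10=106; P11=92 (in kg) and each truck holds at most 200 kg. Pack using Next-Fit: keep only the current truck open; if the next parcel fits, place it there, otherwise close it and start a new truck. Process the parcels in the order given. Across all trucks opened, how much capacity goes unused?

P1 (60 kg) → truck 1 (remaining 140 kg)
P2 (168 kg) → truck 2 (remaining 32 kg)
P3 (147 kg) → truck 3 (remaining 53 kg)
P4 (68 kg) → truck 4 (remaining 132 kg)
P5 (55 kg) → truck 4 (remaining 77 kg)
P6 (77 kg) → truck 4 (remaining 0 kg)
P7 (166 kg) → truck 5 (remaining 34 kg)
P8 (150 kg) → truck 6 (remaining 50 kg)
P9 (176 kg) → truck 7 (remaining 24 kg)
P10 (106 kg) → truck 8 (remaining 94 kg)
P11 (92 kg) → truck 8 (remaining 2 kg)
8 trucks × 200 kg = 1600 kg; used 1265 kg; unused 335 kg.

335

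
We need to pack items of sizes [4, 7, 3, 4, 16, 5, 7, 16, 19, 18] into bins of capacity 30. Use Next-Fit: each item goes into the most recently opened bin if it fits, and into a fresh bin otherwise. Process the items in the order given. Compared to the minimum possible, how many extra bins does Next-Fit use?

1

Next-Fit: [4,7,3,4] [16,5,7] [16] [19] [18] → 5 bins.
Total size 99; any packing needs at least ⌈99/30⌉ = 4 bins.
An optimal packing achieves that bound: [19,7,4] [18,7,5] [16,4,3] [16] → 4 bins.
Excess: 5 − 4 = 1.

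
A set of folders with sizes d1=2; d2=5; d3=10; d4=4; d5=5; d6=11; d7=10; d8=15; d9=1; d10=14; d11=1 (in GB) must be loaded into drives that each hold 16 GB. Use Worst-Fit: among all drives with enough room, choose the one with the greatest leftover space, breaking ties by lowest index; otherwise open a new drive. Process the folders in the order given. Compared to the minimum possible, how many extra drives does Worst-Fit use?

Worst-Fit: [2,5,4,1] [10,5] [11] [10,1] [15] [14] → 6 drives.
Total size 78 GB; any packing needs at least ⌈78/16⌉ = 5 drives.
An optimal packing achieves that bound: [15,1] [14,2] [11,5] [10,5,1] [10,4] → 5 drives.
Excess: 6 − 5 = 1.

1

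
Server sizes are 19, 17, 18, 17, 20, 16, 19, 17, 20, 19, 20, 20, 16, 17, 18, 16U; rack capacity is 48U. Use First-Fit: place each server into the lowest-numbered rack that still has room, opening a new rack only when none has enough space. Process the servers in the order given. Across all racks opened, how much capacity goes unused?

95

Put 19U in rack 1; 29U remain.
Put 17U in rack 1; 12U remain.
Put 18U in rack 2; 30U remain.
Put 17U in rack 2; 13U remain.
Put 20U in rack 3; 28U remain.
Put 16U in rack 3; 12U remain.
Put 19U in rack 4; 29U remain.
Put 17U in rack 4; 12U remain.
Put 20U in rack 5; 28U remain.
Put 19U in rack 5; 9U remain.
Put 20U in rack 6; 28U remain.
Put 20U in rack 6; 8U remain.
Put 16U in rack 7; 32U remain.
Put 17U in rack 7; 15U remain.
Put 18U in rack 8; 30U remain.
Put 16U in rack 8; 14U remain.
8 racks × 48U = 384U; used 289U; unused 95U.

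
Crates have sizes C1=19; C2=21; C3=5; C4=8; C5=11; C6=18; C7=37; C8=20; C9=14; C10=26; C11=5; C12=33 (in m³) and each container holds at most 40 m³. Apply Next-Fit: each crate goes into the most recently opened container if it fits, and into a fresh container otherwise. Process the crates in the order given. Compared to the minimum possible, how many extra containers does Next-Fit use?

Next-Fit: [19,21] [5,8,11] [18] [37] [20,14] [26,5] [33] → 7 containers.
Total size 217 m³; any packing needs at least ⌈217/40⌉ = 6 containers.
An optimal packing achieves that bound: [37] [33,5] [26,14] [21,19] [20,18] [11,8,5] → 6 containers.
Excess: 7 − 6 = 1.

1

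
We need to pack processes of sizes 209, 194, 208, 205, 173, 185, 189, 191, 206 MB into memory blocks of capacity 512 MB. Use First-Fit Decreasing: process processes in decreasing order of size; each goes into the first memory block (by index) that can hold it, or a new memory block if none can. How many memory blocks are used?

Sorted descending: 209, 208, 206, 205, 194, 191, 189, 185, 173.
Put 209 MB in memory block 1; 303 MB remain.
Put 208 MB in memory block 1; 95 MB remain.
Put 206 MB in memory block 2; 306 MB remain.
Put 205 MB in memory block 2; 101 MB remain.
Put 194 MB in memory block 3; 318 MB remain.
Put 191 MB in memory block 3; 127 MB remain.
Put 189 MB in memory block 4; 323 MB remain.
Put 185 MB in memory block 4; 138 MB remain.
Put 173 MB in memory block 5; 339 MB remain.

5 memory blocks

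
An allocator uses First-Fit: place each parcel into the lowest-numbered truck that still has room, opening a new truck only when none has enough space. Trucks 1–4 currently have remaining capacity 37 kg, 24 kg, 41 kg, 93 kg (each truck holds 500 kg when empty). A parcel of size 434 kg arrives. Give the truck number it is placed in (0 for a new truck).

No truck has ≥ 434 kg free, so a new truck is opened.

0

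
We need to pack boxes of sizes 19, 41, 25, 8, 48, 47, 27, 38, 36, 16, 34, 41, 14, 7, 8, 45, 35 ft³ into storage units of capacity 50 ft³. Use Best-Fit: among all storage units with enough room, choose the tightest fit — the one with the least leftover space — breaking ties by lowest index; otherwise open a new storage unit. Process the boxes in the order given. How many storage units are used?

11

19 ft³ → storage unit 1 (remaining 31 ft³)
41 ft³ → storage unit 2 (remaining 9 ft³)
25 ft³ → storage unit 1 (remaining 6 ft³)
8 ft³ → storage unit 2 (remaining 1 ft³)
48 ft³ → storage unit 3 (remaining 2 ft³)
47 ft³ → storage unit 4 (remaining 3 ft³)
27 ft³ → storage unit 5 (remaining 23 ft³)
38 ft³ → storage unit 6 (remaining 12 ft³)
36 ft³ → storage unit 7 (remaining 14 ft³)
16 ft³ → storage unit 5 (remaining 7 ft³)
34 ft³ → storage unit 8 (remaining 16 ft³)
41 ft³ → storage unit 9 (remaining 9 ft³)
14 ft³ → storage unit 7 (remaining 0 ft³)
7 ft³ → storage unit 5 (remaining 0 ft³)
8 ft³ → storage unit 9 (remaining 1 ft³)
45 ft³ → storage unit 10 (remaining 5 ft³)
35 ft³ → storage unit 11 (remaining 15 ft³)
Final storage units: [19,25] [41,8] [48] [47] [27,16,7] [38] [36,14] [34] [41,8] [45] [35].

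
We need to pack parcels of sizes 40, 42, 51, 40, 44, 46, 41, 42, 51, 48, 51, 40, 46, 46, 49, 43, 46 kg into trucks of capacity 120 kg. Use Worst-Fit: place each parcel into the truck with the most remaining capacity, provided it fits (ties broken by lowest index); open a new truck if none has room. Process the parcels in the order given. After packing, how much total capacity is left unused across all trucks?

314

Put 40 kg in truck 1; 80 kg remain.
Put 42 kg in truck 1; 38 kg remain.
Put 51 kg in truck 2; 69 kg remain.
Put 40 kg in truck 2; 29 kg remain.
Put 44 kg in truck 3; 76 kg remain.
Put 46 kg in truck 3; 30 kg remain.
Put 41 kg in truck 4; 79 kg remain.
Put 42 kg in truck 4; 37 kg remain.
Put 51 kg in truck 5; 69 kg remain.
Put 48 kg in truck 5; 21 kg remain.
Put 51 kg in truck 6; 69 kg remain.
Put 40 kg in truck 6; 29 kg remain.
Put 46 kg in truck 7; 74 kg remain.
Put 46 kg in truck 7; 28 kg remain.
Put 49 kg in truck 8; 71 kg remain.
Put 43 kg in truck 8; 28 kg remain.
Put 46 kg in truck 9; 74 kg remain.
9 trucks × 120 kg = 1080 kg; used 766 kg; unused 314 kg.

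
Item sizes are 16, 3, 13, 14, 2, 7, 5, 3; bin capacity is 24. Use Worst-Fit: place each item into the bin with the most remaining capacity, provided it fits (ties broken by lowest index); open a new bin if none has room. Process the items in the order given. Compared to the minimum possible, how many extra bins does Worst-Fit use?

Worst-Fit: [16,3,3] [13,2,5] [14,7] → 3 bins.
Total size 63; any packing needs at least ⌈63/24⌉ = 3 bins.
So 3 is already optimal.

0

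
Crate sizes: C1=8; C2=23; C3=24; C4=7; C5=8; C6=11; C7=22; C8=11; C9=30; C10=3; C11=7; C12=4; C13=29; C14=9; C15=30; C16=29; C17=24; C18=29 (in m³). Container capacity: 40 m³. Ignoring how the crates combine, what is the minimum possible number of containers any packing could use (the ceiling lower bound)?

8 containers

Total size = 8 + 23 + 24 + 7 + 8 + 11 + 22 + 11 + 30 + 3 + 7 + 4 + 29 + 9 + 30 + 29 + 24 + 29 = 308 m³.
⌈308 / 40⌉ = 8.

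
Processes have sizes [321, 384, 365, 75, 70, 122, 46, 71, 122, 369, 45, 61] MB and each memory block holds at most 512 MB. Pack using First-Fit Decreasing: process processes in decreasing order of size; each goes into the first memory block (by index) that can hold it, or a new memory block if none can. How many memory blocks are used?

Sorted descending: 384, 369, 365, 321, 122, 122, 75, 71, 70, 61, 46, 45.
384 MB → memory block 1 (remaining 128 MB)
369 MB → memory block 2 (remaining 143 MB)
365 MB → memory block 3 (remaining 147 MB)
321 MB → memory block 4 (remaining 191 MB)
122 MB → memory block 1 (remaining 6 MB)
122 MB → memory block 2 (remaining 21 MB)
75 MB → memory block 3 (remaining 72 MB)
71 MB → memory block 3 (remaining 1 MB)
70 MB → memory block 4 (remaining 121 MB)
61 MB → memory block 4 (remaining 60 MB)
46 MB → memory block 4 (remaining 14 MB)
45 MB → memory block 5 (remaining 467 MB)

5 memory blocks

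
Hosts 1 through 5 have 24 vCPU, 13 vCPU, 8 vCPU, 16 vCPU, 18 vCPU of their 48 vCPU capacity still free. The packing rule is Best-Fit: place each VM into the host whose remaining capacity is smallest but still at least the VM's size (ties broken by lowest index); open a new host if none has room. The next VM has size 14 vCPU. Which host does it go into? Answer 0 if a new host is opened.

4

Hosts with room: host 1 (24 vCPU), host 4 (16 vCPU), host 5 (18 vCPU).
Tightest fit is host 4 with 16 vCPU free.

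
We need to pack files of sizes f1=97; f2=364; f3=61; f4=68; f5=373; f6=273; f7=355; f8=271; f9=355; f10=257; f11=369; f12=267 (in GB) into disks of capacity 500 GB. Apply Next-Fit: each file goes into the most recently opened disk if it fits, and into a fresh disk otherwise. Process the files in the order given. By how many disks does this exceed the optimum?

1

Next-Fit: [97,364] [61,68] [373] [273] [355] [271] [355] [257] [369] [267] → 10 disks.
9 files exceed 250 GB (half the capacity), and no two of those can share a disk, so at least 9 disks are needed.
An optimal packing achieves that bound: [373,97] [369,68,61] [364] [355] [355] [273] [271] [267] [257] → 9 disks.
Excess: 10 − 9 = 1.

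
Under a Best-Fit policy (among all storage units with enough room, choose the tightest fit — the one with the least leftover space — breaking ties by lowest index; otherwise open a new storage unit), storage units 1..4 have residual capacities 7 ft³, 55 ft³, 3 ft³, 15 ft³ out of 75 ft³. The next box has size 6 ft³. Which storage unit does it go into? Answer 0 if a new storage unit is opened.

Storage units with room: storage unit 1 (7 ft³), storage unit 2 (55 ft³), storage unit 4 (15 ft³).
Tightest fit is storage unit 1 with 7 ft³ free.

1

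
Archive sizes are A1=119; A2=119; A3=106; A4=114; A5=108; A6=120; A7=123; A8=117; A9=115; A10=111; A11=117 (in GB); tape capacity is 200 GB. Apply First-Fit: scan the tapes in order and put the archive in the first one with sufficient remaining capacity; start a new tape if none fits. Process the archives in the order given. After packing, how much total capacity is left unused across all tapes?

Put A1 (119 GB) in tape 1; 81 GB remain.
Put A2 (119 GB) in tape 2; 81 GB remain.
Put A3 (106 GB) in tape 3; 94 GB remain.
Put A4 (114 GB) in tape 4; 86 GB remain.
Put A5 (108 GB) in tape 5; 92 GB remain.
Put A6 (120 GB) in tape 6; 80 GB remain.
Put A7 (123 GB) in tape 7; 77 GB remain.
Put A8 (117 GB) in tape 8; 83 GB remain.
Put A9 (115 GB) in tape 9; 85 GB remain.
Put A10 (111 GB) in tape 10; 89 GB remain.
Put A11 (117 GB) in tape 11; 83 GB remain.
11 tapes × 200 GB = 2200 GB; used 1269 GB; unused 931 GB.

931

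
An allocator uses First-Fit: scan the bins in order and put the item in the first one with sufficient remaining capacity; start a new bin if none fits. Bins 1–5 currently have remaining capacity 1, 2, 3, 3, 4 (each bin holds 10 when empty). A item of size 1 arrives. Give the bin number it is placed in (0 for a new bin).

Bins with room: bin 1 (1), bin 2 (2), bin 3 (3), bin 4 (3), bin 5 (4).
The first with room is bin 1.

1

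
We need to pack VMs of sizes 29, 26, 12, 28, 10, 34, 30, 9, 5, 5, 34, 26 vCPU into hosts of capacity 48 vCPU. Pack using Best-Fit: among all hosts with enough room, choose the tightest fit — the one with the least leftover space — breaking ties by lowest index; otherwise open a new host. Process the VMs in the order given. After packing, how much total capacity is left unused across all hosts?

88

29 vCPU → host 1 (remaining 19 vCPU)
26 vCPU → host 2 (remaining 22 vCPU)
12 vCPU → host 1 (remaining 7 vCPU)
28 vCPU → host 3 (remaining 20 vCPU)
10 vCPU → host 3 (remaining 10 vCPU)
34 vCPU → host 4 (remaining 14 vCPU)
30 vCPU → host 5 (remaining 18 vCPU)
9 vCPU → host 3 (remaining 1 vCPU)
5 vCPU → host 1 (remaining 2 vCPU)
5 vCPU → host 4 (remaining 9 vCPU)
34 vCPU → host 6 (remaining 14 vCPU)
26 vCPU → host 7 (remaining 22 vCPU)
7 hosts × 48 vCPU = 336 vCPU; used 248 vCPU; unused 88 vCPU.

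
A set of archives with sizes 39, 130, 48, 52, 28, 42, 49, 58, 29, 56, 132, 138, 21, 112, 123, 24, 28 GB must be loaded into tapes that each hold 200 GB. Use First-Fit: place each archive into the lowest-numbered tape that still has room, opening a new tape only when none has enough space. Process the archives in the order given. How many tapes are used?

Put 39 GB in tape 1; 161 GB remain.
Put 130 GB in tape 1; 31 GB remain.
Put 48 GB in tape 2; 152 GB remain.
Put 52 GB in tape 2; 100 GB remain.
Put 28 GB in tape 1; 3 GB remain.
Put 42 GB in tape 2; 58 GB remain.
Put 49 GB in tape 2; 9 GB remain.
Put 58 GB in tape 3; 142 GB remain.
Put 29 GB in tape 3; 113 GB remain.
Put 56 GB in tape 3; 57 GB remain.
Put 132 GB in tape 4; 68 GB remain.
Put 138 GB in tape 5; 62 GB remain.
Put 21 GB in tape 3; 36 GB remain.
Put 112 GB in tape 6; 88 GB remain.
Put 123 GB in tape 7; 77 GB remain.
Put 24 GB in tape 3; 12 GB remain.
Put 28 GB in tape 4; 40 GB remain.

7 tapes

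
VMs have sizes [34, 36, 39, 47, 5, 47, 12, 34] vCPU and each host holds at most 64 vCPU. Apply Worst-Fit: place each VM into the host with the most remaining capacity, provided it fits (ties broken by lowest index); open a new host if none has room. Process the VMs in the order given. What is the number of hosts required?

6 hosts

host 1: place 34 vCPU, 30 vCPU left
host 2: place 36 vCPU, 28 vCPU left
host 3: place 39 vCPU, 25 vCPU left
host 4: place 47 vCPU, 17 vCPU left
host 1: place 5 vCPU, 25 vCPU left
host 5: place 47 vCPU, 17 vCPU left
host 2: place 12 vCPU, 16 vCPU left
host 6: place 34 vCPU, 30 vCPU left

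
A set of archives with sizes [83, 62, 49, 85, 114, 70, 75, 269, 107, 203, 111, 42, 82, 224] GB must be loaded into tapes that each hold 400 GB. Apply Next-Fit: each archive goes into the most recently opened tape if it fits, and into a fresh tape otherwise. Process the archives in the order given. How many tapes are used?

tape 1: place 83 GB, 317 GB left
tape 1: place 62 GB, 255 GB left
tape 1: place 49 GB, 206 GB left
tape 1: place 85 GB, 121 GB left
tape 1: place 114 GB, 7 GB left
tape 2: place 70 GB, 330 GB left
tape 2: place 75 GB, 255 GB left
tape 3: place 269 GB, 131 GB left
tape 3: place 107 GB, 24 GB left
tape 4: place 203 GB, 197 GB left
tape 4: place 111 GB, 86 GB left
tape 4: place 42 GB, 44 GB left
tape 5: place 82 GB, 318 GB left
tape 5: place 224 GB, 94 GB left
Final tapes: [83,62,49,85,114] [70,75] [269,107] [203,111,42] [82,224].

5 tapes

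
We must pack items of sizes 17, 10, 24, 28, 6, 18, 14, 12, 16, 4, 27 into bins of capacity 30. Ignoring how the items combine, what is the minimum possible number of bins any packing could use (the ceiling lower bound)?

6

Total size = 17 + 10 + 24 + 28 + 6 + 18 + 14 + 12 + 16 + 4 + 27 = 176.
⌈176 / 30⌉ = 6.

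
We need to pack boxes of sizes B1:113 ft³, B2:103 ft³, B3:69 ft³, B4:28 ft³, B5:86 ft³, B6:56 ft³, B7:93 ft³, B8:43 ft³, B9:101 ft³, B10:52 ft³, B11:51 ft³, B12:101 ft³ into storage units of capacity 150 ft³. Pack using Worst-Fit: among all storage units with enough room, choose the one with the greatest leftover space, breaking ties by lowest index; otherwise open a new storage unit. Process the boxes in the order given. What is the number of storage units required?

8

B1 (113 ft³) → storage unit 1 (remaining 37 ft³)
B2 (103 ft³) → storage unit 2 (remaining 47 ft³)
B3 (69 ft³) → storage unit 3 (remaining 81 ft³)
B4 (28 ft³) → storage unit 3 (remaining 53 ft³)
B5 (86 ft³) → storage unit 4 (remaining 64 ft³)
B6 (56 ft³) → storage unit 4 (remaining 8 ft³)
B7 (93 ft³) → storage unit 5 (remaining 57 ft³)
B8 (43 ft³) → storage unit 5 (remaining 14 ft³)
B9 (101 ft³) → storage unit 6 (remaining 49 ft³)
B10 (52 ft³) → storage unit 3 (remaining 1 ft³)
B11 (51 ft³) → storage unit 7 (remaining 99 ft³)
B12 (101 ft³) → storage unit 8 (remaining 49 ft³)
Final storage units: [113] [103] [69,28,52] [86,56] [93,43] [101] [51] [101].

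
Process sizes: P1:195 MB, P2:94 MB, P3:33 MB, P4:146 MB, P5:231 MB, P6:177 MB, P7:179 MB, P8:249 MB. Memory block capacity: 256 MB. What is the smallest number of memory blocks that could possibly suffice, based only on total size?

6

Total size = 195 + 94 + 33 + 146 + 231 + 177 + 179 + 249 = 1304 MB.
⌈1304 / 256⌉ = 6.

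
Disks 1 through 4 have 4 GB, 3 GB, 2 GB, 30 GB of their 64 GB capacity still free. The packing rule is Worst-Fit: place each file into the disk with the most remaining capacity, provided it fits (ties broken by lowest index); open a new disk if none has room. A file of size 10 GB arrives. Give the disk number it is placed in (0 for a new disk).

Disks with room: disk 4 (30 GB).
Most room is disk 4 with 30 GB free.

4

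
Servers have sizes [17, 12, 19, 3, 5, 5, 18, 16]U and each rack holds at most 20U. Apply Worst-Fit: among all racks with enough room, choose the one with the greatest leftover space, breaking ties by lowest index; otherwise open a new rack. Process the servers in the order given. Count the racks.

6

Put 17U in rack 1; 3U remain.
Put 12U in rack 2; 8U remain.
Put 19U in rack 3; 1U remain.
Put 3U in rack 2; 5U remain.
Put 5U in rack 2; 0U remain.
Put 5U in rack 4; 15U remain.
Put 18U in rack 5; 2U remain.
Put 16U in rack 6; 4U remain.
Final racks: [17] [12,3,5] [19] [5] [18] [16].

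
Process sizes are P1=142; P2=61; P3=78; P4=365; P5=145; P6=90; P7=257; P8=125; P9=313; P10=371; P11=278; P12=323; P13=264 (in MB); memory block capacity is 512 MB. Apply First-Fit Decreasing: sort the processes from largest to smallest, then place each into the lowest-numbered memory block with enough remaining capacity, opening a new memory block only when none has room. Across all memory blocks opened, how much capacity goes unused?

Sorted descending: 371, 365, 323, 313, 278, 264, 257, 145, 142, 125, 90, 78, 61.
Put 371 MB in memory block 1; 141 MB remain.
Put 365 MB in memory block 2; 147 MB remain.
Put 323 MB in memory block 3; 189 MB remain.
Put 313 MB in memory block 4; 199 MB remain.
Put 278 MB in memory block 5; 234 MB remain.
Put 264 MB in memory block 6; 248 MB remain.
Put 257 MB in memory block 7; 255 MB remain.
Put 145 MB in memory block 2; 2 MB remain.
Put 142 MB in memory block 3; 47 MB remain.
Put 125 MB in memory block 1; 16 MB remain.
Put 90 MB in memory block 4; 109 MB remain.
Put 78 MB in memory block 4; 31 MB remain.
Put 61 MB in memory block 5; 173 MB remain.
7 memory blocks × 512 MB = 3584 MB; used 2812 MB; unused 772 MB.

772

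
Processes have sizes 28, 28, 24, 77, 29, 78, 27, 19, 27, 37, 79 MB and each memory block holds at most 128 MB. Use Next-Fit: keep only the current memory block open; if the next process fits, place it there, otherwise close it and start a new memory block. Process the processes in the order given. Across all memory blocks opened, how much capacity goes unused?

187

28 MB → memory block 1 (remaining 100 MB)
28 MB → memory block 1 (remaining 72 MB)
24 MB → memory block 1 (remaining 48 MB)
77 MB → memory block 2 (remaining 51 MB)
29 MB → memory block 2 (remaining 22 MB)
78 MB → memory block 3 (remaining 50 MB)
27 MB → memory block 3 (remaining 23 MB)
19 MB → memory block 3 (remaining 4 MB)
27 MB → memory block 4 (remaining 101 MB)
37 MB → memory block 4 (remaining 64 MB)
79 MB → memory block 5 (remaining 49 MB)
5 memory blocks × 128 MB = 640 MB; used 453 MB; unused 187 MB.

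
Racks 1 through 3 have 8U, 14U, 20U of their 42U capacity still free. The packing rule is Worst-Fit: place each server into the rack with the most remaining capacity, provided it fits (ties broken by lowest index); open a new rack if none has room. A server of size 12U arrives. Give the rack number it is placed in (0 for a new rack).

Racks with room: rack 2 (14U), rack 3 (20U).
Most room is rack 3 with 20U free.

3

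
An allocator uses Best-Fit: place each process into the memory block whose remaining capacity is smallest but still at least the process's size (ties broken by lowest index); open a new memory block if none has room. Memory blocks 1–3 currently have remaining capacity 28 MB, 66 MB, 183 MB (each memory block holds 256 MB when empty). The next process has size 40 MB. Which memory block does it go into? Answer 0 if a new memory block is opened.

2

Memory blocks with room: memory block 2 (66 MB), memory block 3 (183 MB).
Tightest fit is memory block 2 with 66 MB free.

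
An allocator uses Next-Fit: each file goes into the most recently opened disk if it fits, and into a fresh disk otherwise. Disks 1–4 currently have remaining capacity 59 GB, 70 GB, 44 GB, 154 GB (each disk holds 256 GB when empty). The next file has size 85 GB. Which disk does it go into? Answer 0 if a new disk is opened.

4

Next-Fit only looks at disk 4, which has 154 GB free.
85 GB fits there.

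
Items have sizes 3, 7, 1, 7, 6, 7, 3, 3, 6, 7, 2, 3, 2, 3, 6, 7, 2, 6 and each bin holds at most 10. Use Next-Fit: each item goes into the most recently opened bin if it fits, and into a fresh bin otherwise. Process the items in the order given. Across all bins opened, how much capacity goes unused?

19

bin 1: place 3, 7 left
bin 1: place 7, 0 left
bin 2: place 1, 9 left
bin 2: place 7, 2 left
bin 3: place 6, 4 left
bin 4: place 7, 3 left
bin 4: place 3, 0 left
bin 5: place 3, 7 left
bin 5: place 6, 1 left
bin 6: place 7, 3 left
bin 6: place 2, 1 left
bin 7: place 3, 7 left
bin 7: place 2, 5 left
bin 7: place 3, 2 left
bin 8: place 6, 4 left
bin 9: place 7, 3 left
bin 9: place 2, 1 left
bin 10: place 6, 4 left
10 bins × 10 = 100; used 81; unused 19.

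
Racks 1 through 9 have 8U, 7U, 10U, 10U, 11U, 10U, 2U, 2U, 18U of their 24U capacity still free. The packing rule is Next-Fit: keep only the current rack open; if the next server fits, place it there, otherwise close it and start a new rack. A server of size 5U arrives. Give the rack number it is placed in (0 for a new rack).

Next-Fit only looks at rack 9, which has 18U free.
5U fits there.

9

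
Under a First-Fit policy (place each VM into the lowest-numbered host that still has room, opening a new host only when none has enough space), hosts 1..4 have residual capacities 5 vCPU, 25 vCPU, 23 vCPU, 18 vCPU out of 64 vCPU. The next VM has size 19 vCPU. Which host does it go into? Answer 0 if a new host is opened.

Hosts with room: host 2 (25 vCPU), host 3 (23 vCPU).
The first with room is host 2.

2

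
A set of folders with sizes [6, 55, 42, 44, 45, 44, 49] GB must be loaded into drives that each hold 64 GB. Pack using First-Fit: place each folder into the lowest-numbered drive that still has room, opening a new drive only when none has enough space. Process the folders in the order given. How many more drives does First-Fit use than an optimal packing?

0

First-Fit: [6,55] [42] [44] [45] [44] [49] → 6 drives.
6 folders exceed 32 GB (half the capacity), and no two of those can share a drive, so at least 6 drives are needed.
So 6 is already optimal.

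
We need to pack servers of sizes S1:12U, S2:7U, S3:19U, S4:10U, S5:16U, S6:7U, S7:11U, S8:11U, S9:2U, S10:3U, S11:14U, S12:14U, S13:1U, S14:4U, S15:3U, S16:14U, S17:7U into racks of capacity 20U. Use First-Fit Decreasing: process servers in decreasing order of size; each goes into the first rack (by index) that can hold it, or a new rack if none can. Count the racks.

9

Sorted descending: 19, 16, 14, 14, 14, 12, 11, 11, 10, 7, 7, 7, 4, 3, 3, 2, 1.
19U → rack 1 (remaining 1U)
16U → rack 2 (remaining 4U)
14U → rack 3 (remaining 6U)
14U → rack 4 (remaining 6U)
14U → rack 5 (remaining 6U)
12U → rack 6 (remaining 8U)
11U → rack 7 (remaining 9U)
11U → rack 8 (remaining 9U)
10U → rack 9 (remaining 10U)
7U → rack 6 (remaining 1U)
7U → rack 7 (remaining 2U)
7U → rack 8 (remaining 2U)
4U → rack 2 (remaining 0U)
3U → rack 3 (remaining 3U)
3U → rack 3 (remaining 0U)
2U → rack 4 (remaining 4U)
1U → rack 1 (remaining 0U)
Final racks: [19,1] [16,4] [14,3,3] [14,2] [14] [12,7] [11,7] [11,7] [10].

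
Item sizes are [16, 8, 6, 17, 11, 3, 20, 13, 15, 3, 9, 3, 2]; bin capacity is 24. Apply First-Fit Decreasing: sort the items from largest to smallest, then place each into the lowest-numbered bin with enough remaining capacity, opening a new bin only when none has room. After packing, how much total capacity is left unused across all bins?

Sorted descending: 20, 17, 16, 15, 13, 11, 9, 8, 6, 3, 3, 3, 2.
bin 1: place 20, 4 left
bin 2: place 17, 7 left
bin 3: place 16, 8 left
bin 4: place 15, 9 left
bin 5: place 13, 11 left
bin 5: place 11, 0 left
bin 4: place 9, 0 left
bin 3: place 8, 0 left
bin 2: place 6, 1 left
bin 1: place 3, 1 left
bin 6: place 3, 21 left
bin 6: place 3, 18 left
bin 6: place 2, 16 left
6 bins × 24 = 144; used 126; unused 18.

18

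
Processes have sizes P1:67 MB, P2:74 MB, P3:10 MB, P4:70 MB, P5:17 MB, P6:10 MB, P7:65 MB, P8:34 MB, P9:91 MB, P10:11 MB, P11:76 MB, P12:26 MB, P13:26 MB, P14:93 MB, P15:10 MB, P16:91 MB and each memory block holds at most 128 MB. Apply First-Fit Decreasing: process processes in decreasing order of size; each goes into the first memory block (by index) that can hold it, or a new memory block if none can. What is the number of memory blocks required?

8 memory blocks

Sorted descending: 93, 91, 91, 76, 74, 70, 67, 65, 34, 26, 26, 17, 11, 10, 10, 10.
93 MB → memory block 1 (remaining 35 MB)
91 MB → memory block 2 (remaining 37 MB)
91 MB → memory block 3 (remaining 37 MB)
76 MB → memory block 4 (remaining 52 MB)
74 MB → memory block 5 (remaining 54 MB)
70 MB → memory block 6 (remaining 58 MB)
67 MB → memory block 7 (remaining 61 MB)
65 MB → memory block 8 (remaining 63 MB)
34 MB → memory block 1 (remaining 1 MB)
26 MB → memory block 2 (remaining 11 MB)
26 MB → memory block 3 (remaining 11 MB)
17 MB → memory block 4 (remaining 35 MB)
11 MB → memory block 2 (remaining 0 MB)
10 MB → memory block 3 (remaining 1 MB)
10 MB → memory block 4 (remaining 25 MB)
10 MB → memory block 4 (remaining 15 MB)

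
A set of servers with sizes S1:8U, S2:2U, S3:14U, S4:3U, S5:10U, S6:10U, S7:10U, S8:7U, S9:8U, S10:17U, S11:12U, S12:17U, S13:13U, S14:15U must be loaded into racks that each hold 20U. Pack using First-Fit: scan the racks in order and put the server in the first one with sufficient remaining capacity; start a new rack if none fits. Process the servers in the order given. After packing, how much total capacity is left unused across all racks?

rack 1: place S1 (8U), 12U left
rack 1: place S2 (2U), 10U left
rack 2: place S3 (14U), 6U left
rack 1: place S4 (3U), 7U left
rack 3: place S5 (10U), 10U left
rack 3: place S6 (10U), 0U left
rack 4: place S7 (10U), 10U left
rack 1: place S8 (7U), 0U left
rack 4: place S9 (8U), 2U left
rack 5: place S10 (17U), 3U left
rack 6: place S11 (12U), 8U left
rack 7: place S12 (17U), 3U left
rack 8: place S13 (13U), 7U left
rack 9: place S14 (15U), 5U left
9 racks × 20U = 180U; used 146U; unused 34U.

34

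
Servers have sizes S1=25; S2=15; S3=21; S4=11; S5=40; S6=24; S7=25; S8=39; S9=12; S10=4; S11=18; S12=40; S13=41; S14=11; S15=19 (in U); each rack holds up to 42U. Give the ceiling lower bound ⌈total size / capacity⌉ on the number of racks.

9 racks

Total size = 25 + 15 + 21 + 11 + 40 + 24 + 25 + 39 + 12 + 4 + 18 + 40 + 41 + 11 + 19 = 345U.
⌈345 / 42⌉ = 9.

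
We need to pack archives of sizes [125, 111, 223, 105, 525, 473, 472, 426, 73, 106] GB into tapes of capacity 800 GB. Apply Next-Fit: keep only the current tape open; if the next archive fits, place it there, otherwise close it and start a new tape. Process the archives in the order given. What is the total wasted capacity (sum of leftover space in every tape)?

125 GB → tape 1 (remaining 675 GB)
111 GB → tape 1 (remaining 564 GB)
223 GB → tape 1 (remaining 341 GB)
105 GB → tape 1 (remaining 236 GB)
525 GB → tape 2 (remaining 275 GB)
473 GB → tape 3 (remaining 327 GB)
472 GB → tape 4 (remaining 328 GB)
426 GB → tape 5 (remaining 374 GB)
73 GB → tape 5 (remaining 301 GB)
106 GB → tape 5 (remaining 195 GB)
5 tapes × 800 GB = 4000 GB; used 2639 GB; unused 1361 GB.

1361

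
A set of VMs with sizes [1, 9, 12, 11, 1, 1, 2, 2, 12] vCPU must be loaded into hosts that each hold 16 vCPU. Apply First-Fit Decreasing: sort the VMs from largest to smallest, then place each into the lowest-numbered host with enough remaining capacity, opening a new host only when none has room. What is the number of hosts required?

Sorted descending: 12, 12, 11, 9, 2, 2, 1, 1, 1.
Put 12 vCPU in host 1; 4 vCPU remain.
Put 12 vCPU in host 2; 4 vCPU remain.
Put 11 vCPU in host 3; 5 vCPU remain.
Put 9 vCPU in host 4; 7 vCPU remain.
Put 2 vCPU in host 1; 2 vCPU remain.
Put 2 vCPU in host 1; 0 vCPU remain.
Put 1 vCPU in host 2; 3 vCPU remain.
Put 1 vCPU in host 2; 2 vCPU remain.
Put 1 vCPU in host 2; 1 vCPU remain.

4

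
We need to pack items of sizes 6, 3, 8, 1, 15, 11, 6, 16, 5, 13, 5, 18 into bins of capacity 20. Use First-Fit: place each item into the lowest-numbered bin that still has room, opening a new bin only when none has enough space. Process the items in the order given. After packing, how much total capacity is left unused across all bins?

13

bin 1: place 6, 14 left
bin 1: place 3, 11 left
bin 1: place 8, 3 left
bin 1: place 1, 2 left
bin 2: place 15, 5 left
bin 3: place 11, 9 left
bin 3: place 6, 3 left
bin 4: place 16, 4 left
bin 2: place 5, 0 left
bin 5: place 13, 7 left
bin 5: place 5, 2 left
bin 6: place 18, 2 left
6 bins × 20 = 120; used 107; unused 13.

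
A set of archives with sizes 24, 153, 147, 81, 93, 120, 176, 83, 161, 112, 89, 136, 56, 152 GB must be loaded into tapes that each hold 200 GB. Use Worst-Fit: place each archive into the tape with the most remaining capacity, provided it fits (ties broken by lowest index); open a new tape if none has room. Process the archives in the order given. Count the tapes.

10

Put 24 GB in tape 1; 176 GB remain.
Put 153 GB in tape 1; 23 GB remain.
Put 147 GB in tape 2; 53 GB remain.
Put 81 GB in tape 3; 119 GB remain.
Put 93 GB in tape 3; 26 GB remain.
Put 120 GB in tape 4; 80 GB remain.
Put 176 GB in tape 5; 24 GB remain.
Put 83 GB in tape 6; 117 GB remain.
Put 161 GB in tape 7; 39 GB remain.
Put 112 GB in tape 6; 5 GB remain.
Put 89 GB in tape 8; 111 GB remain.
Put 136 GB in tape 9; 64 GB remain.
Put 56 GB in tape 8; 55 GB remain.
Put 152 GB in tape 10; 48 GB remain.
Final tapes: [24,153] [147] [81,93] [120] [176] [83,112] [161] [89,56] [136] [152].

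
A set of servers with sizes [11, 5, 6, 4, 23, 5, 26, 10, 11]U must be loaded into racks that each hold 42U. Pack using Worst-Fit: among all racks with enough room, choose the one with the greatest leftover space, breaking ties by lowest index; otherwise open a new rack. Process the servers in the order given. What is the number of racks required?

3

Put 11U in rack 1; 31U remain.
Put 5U in rack 1; 26U remain.
Put 6U in rack 1; 20U remain.
Put 4U in rack 1; 16U remain.
Put 23U in rack 2; 19U remain.
Put 5U in rack 2; 14U remain.
Put 26U in rack 3; 16U remain.
Put 10U in rack 1; 6U remain.
Put 11U in rack 3; 5U remain.
Final racks: [11,5,6,4,10] [23,5] [26,11].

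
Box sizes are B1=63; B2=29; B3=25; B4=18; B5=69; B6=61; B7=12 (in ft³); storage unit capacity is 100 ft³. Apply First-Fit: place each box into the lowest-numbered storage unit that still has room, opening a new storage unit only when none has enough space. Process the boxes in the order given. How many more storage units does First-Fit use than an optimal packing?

First-Fit: [63,29] [25,18,12] [69] [61] → 4 storage units.
Total size 277 ft³; any packing needs at least ⌈277/100⌉ = 3 storage units.
An optimal packing achieves that bound: [69,29] [63,25,12] [61,18] → 3 storage units.
Excess: 4 − 3 = 1.

1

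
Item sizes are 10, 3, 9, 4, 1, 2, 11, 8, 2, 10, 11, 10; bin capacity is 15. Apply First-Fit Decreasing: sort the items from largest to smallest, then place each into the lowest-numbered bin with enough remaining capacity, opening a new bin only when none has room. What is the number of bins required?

Sorted descending: 11, 11, 10, 10, 10, 9, 8, 4, 3, 2, 2, 1.
11 → bin 1 (remaining 4)
11 → bin 2 (remaining 4)
10 → bin 3 (remaining 5)
10 → bin 4 (remaining 5)
10 → bin 5 (remaining 5)
9 → bin 6 (remaining 6)
8 → bin 7 (remaining 7)
4 → bin 1 (remaining 0)
3 → bin 2 (remaining 1)
2 → bin 3 (remaining 3)
2 → bin 3 (remaining 1)
1 → bin 2 (remaining 0)

7 bins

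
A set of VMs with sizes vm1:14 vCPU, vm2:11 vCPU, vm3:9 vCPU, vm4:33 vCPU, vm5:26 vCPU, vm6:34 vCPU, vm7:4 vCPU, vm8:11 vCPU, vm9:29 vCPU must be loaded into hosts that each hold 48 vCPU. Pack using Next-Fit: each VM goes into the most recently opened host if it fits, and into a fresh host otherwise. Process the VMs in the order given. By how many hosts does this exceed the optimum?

1

Next-Fit: [14,11,9] [33] [26] [34,4] [11,29] → 5 hosts.
Total size 171 vCPU; any packing needs at least ⌈171/48⌉ = 4 hosts.
An optimal packing achieves that bound: [34,14] [33,11,4] [29,11] [26,9] → 4 hosts.
Excess: 5 − 4 = 1.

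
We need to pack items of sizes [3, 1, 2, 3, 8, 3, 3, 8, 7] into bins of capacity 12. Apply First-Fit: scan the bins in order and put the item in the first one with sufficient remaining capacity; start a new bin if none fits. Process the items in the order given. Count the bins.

4

3 → bin 1 (remaining 9)
1 → bin 1 (remaining 8)
2 → bin 1 (remaining 6)
3 → bin 1 (remaining 3)
8 → bin 2 (remaining 4)
3 → bin 1 (remaining 0)
3 → bin 2 (remaining 1)
8 → bin 3 (remaining 4)
7 → bin 4 (remaining 5)
Final bins: [3,1,2,3,3] [8,3] [8] [7].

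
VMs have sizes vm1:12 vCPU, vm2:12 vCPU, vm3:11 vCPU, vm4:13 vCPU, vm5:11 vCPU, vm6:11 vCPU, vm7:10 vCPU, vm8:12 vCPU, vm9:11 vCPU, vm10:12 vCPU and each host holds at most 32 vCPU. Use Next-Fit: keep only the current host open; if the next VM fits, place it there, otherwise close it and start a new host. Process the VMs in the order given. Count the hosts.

vm1 (12 vCPU) → host 1 (remaining 20 vCPU)
vm2 (12 vCPU) → host 1 (remaining 8 vCPU)
vm3 (11 vCPU) → host 2 (remaining 21 vCPU)
vm4 (13 vCPU) → host 2 (remaining 8 vCPU)
vm5 (11 vCPU) → host 3 (remaining 21 vCPU)
vm6 (11 vCPU) → host 3 (remaining 10 vCPU)
vm7 (10 vCPU) → host 3 (remaining 0 vCPU)
vm8 (12 vCPU) → host 4 (remaining 20 vCPU)
vm9 (11 vCPU) → host 4 (remaining 9 vCPU)
vm10 (12 vCPU) → host 5 (remaining 20 vCPU)
Final hosts: [12,12] [11,13] [11,11,10] [12,11] [12].

5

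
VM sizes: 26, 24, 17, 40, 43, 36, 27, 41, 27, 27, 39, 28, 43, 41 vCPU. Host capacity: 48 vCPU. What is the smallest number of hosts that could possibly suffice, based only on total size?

Total size = 26 + 24 + 17 + 40 + 43 + 36 + 27 + 41 + 27 + 27 + 39 + 28 + 43 + 41 = 459 vCPU.
⌈459 / 48⌉ = 10.

10 hosts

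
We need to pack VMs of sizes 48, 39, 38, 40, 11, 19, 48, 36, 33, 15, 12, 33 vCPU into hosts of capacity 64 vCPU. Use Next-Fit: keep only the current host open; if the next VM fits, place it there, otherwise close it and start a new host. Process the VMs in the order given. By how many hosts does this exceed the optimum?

1

Next-Fit: [48] [39] [38] [40,11] [19] [48] [36] [33,15,12] [33] → 9 hosts.
8 VMs exceed 32 vCPU (half the capacity), and no two of those can share a host, so at least 8 hosts are needed.
An optimal packing achieves that bound: [48,15] [48,12] [40,19] [39,11] [38] [36] [33] [33] → 8 hosts.
Excess: 9 − 8 = 1.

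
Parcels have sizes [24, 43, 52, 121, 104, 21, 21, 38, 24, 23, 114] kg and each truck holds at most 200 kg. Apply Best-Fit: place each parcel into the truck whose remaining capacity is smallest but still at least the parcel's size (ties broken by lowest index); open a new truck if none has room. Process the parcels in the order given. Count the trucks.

4

truck 1: place 24 kg, 176 kg left
truck 1: place 43 kg, 133 kg left
truck 1: place 52 kg, 81 kg left
truck 2: place 121 kg, 79 kg left
truck 3: place 104 kg, 96 kg left
truck 2: place 21 kg, 58 kg left
truck 2: place 21 kg, 37 kg left
truck 1: place 38 kg, 43 kg left
truck 2: place 24 kg, 13 kg left
truck 1: place 23 kg, 20 kg left
truck 4: place 114 kg, 86 kg left
Final trucks: [24,43,52,38,23] [121,21,21,24] [104] [114].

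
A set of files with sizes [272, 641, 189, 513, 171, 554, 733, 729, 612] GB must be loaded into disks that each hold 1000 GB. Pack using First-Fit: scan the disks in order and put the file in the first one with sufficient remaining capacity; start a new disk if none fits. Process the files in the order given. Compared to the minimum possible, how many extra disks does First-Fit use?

First-Fit: [272,641] [189,513,171] [554] [733] [729] [612] → 6 disks.
6 files exceed 500 GB (half the capacity), and no two of those can share a disk, so at least 6 disks are needed.
So 6 is already optimal.

0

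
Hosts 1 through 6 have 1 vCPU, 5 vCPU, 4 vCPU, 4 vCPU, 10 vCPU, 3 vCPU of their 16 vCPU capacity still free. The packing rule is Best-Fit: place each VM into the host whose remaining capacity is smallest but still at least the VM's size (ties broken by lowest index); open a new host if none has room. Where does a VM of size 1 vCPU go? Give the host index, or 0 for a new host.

Hosts with room: host 1 (1 vCPU), host 2 (5 vCPU), host 3 (4 vCPU), host 4 (4 vCPU), host 5 (10 vCPU), host 6 (3 vCPU).
Tightest fit is host 1 with 1 vCPU free.

1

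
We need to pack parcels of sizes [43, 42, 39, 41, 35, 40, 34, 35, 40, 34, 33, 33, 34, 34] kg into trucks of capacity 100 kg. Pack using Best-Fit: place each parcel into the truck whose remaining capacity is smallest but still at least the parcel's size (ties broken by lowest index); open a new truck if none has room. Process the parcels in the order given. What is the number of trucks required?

43 kg → truck 1 (remaining 57 kg)
42 kg → truck 1 (remaining 15 kg)
39 kg → truck 2 (remaining 61 kg)
41 kg → truck 2 (remaining 20 kg)
35 kg → truck 3 (remaining 65 kg)
40 kg → truck 3 (remaining 25 kg)
34 kg → truck 4 (remaining 66 kg)
35 kg → truck 4 (remaining 31 kg)
40 kg → truck 5 (remaining 60 kg)
34 kg → truck 5 (remaining 26 kg)
33 kg → truck 6 (remaining 67 kg)
33 kg → truck 6 (remaining 34 kg)
34 kg → truck 6 (remaining 0 kg)
34 kg → truck 7 (remaining 66 kg)

7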